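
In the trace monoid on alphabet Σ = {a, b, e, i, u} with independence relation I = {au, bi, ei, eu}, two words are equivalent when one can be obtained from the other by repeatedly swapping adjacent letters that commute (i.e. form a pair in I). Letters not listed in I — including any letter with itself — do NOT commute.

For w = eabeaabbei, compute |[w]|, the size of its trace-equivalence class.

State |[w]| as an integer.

4

0(e) covers ∅
1(a) covers 0:e
2(b) covers 1:a
3(e) covers 2:b
4(a) covers 3:e
5(a) covers 4:a
6(b) covers 5:a
7(b) covers 6:b
8(e) covers 7:b
9(i) covers 5:a
floor of heap: 0:e
completions by unplaced set U, small U first (add the entries for U minus each lowest piece of U):
  |U|=1: {8}:1  {9}:1
  |U|=2: {7,8}:1  {8,9}:2
  |U|=3: {6,7,8}:1  {7,8,9}:3
  |U|=4: {6,7,8,9}:4
  |U|=5: {5,6,7,8,9}:4
  |U|=6: {4,5,6,7,8,9}:4
  |U|=7: {3,4,5,6,7,8,9}:4
  |U|=8: {2,3,4,5,6,7,8,9}:4
  start at 0(e): 4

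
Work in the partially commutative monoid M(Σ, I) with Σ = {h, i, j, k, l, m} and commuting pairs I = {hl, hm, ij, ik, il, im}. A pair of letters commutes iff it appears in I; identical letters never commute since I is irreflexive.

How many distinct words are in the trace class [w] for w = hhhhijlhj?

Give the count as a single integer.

5

drop 0:h onto floor
drop 1:h onto {0:h}
drop 2:h onto {1:h}
drop 3:h onto {2:h}
drop 4:i onto {3:h}
drop 5:j onto {3:h}
drop 6:l onto {5:j}
drop 7:h onto {4:i, 5:j}
drop 8:j onto {6:l, 7:h}
ground layer = {0:h}
drop-orders for the pieces not yet dropped (sum over which currently-grounded one goes next):
  1 to go: {8} 1
  2 to go: {6,8} 1  {7,8} 1
  3 to go: {4,7,8} 1  {6,7,8} 2
  4 to go: {4,6,7,8} 3  {5,6,7,8} 2
  5 to go: {4,5,6,7,8} 5
  6 to go: {3,4,5,6,7,8} 5
  7 to go: {2,3,4,5,6,7,8} 5
  if 0:h drops first: 5 orders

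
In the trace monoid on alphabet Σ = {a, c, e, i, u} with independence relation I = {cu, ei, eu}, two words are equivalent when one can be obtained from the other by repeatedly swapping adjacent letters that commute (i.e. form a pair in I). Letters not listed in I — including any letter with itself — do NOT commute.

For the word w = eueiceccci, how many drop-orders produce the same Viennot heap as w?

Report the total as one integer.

drop 0:e onto floor
drop 1:u onto floor
drop 2:e onto {0:e}
drop 3:i onto {1:u}
drop 4:c onto {2:e, 3:i}
drop 5:e onto {4:c}
drop 6:c onto {5:e}
drop 7:c onto {6:c}
drop 8:c onto {7:c}
drop 9:i onto {8:c}
ground layer = {0:e, 1:u}
drop-orders for the pieces not yet dropped (sum over which currently-grounded one goes next):
  1 to go: {9} 1
  2 to go: {8,9} 1
  3 to go: {7,8,9} 1
  4 to go: {6,7,8,9} 1
  5 to go: {5,6,7,8,9} 1
  6 to go: {4,5,6,7,8,9} 1
  7 to go: {2,4,5,6,7,8,9} 1  {3,4,5,6,7,8,9} 1
  8 to go: {0,2,4,5,6,7,8,9} 1  {1,3,4,5,6,7,8,9} 1  {2,3,4,5,6,7,8,9} 2
  if 0:e drops first: 3 orders
  if 1:u drops first: 3 orders
heap linearizations: 6

6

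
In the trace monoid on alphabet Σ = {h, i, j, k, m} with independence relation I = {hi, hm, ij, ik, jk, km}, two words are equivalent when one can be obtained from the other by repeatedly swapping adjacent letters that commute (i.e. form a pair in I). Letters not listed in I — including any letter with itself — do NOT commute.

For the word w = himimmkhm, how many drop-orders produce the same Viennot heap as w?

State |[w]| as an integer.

piece 0:h — minimal
piece 1:i — minimal
piece 2:m rests on {1:i}
piece 3:i rests on {2:m}
piece 4:m rests on {3:i}
piece 5:m rests on {4:m}
piece 6:k rests on {0:h}
piece 7:h rests on {6:k}
piece 8:m rests on {5:m}
minimal pieces: {0:h, 1:i}
ways to finish when only these pieces remain (= sum over removing one remaining piece with nothing left below it):
  1 left: {7}→1  {8}→1
  2 left: {5,8}→1  {6,7}→1  {7,8}→2
  3 left: {0,6,7}→1  {4,5,8}→1  {5,7,8}→3  {6,7,8}→3
  4 left: {0,6,7,8}→4  {3,4,5,8}→1  {4,5,7,8}→4  {5,6,7,8}→6
  5 left: {0,5,6,7,8}→10  {2,3,4,5,8}→1  {3,4,5,7,8}→5  {4,5,6,7,8}→10
  6 left: {0,4,5,6,7,8}→20  {1,2,3,4,5,8}→1  {2,3,4,5,7,8}→6  {3,4,5,6,7,8}→15
  7 left: {0,3,4,5,6,7,8}→35  {1,2,3,4,5,7,8}→7  {2,3,4,5,6,7,8}→21
  placing 0:h first → 28 extensions
  placing 1:i first → 56 extensions
total linear extensions = 84

84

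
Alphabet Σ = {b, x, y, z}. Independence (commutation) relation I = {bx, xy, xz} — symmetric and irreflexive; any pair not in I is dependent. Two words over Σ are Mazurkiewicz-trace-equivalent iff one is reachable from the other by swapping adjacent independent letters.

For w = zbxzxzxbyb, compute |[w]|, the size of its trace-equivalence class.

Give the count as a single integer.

drop 0:z onto floor
drop 1:b onto {0:z}
drop 2:x onto floor
drop 3:z onto {1:b}
drop 4:x onto {2:x}
drop 5:z onto {3:z}
drop 6:x onto {4:x}
drop 7:b onto {5:z}
drop 8:y onto {7:b}
drop 9:b onto {8:y}
ground layer = {0:z, 2:x}
drop-orders for the pieces not yet dropped (sum over which currently-grounded one goes next):
  1 to go: {6} 1  {9} 1
  2 to go: {4,6} 1  {6,9} 2  {8,9} 1
  3 to go: {2,4,6} 1  {4,6,9} 3  {6,8,9} 3  {7,8,9} 1
  4 to go: {2,4,6,9} 4  {4,6,8,9} 6  {5,7,8,9} 1  {6,7,8,9} 4
  5 to go: {2,4,6,8,9} 10  {3,5,7,8,9} 1  {4,6,7,8,9} 10  {5,6,7,8,9} 5
  6 to go: {1,3,5,7,8,9} 1  {2,4,6,7,8,9} 20  {3,5,6,7,8,9} 6  {4,5,6,7,8,9} 15
  7 to go: {0,1,3,5,7,8,9} 1  {1,3,5,6,7,8,9} 7  {2,4,5,6,7,8,9} 35  {3,4,5,6,7,8,9} 21
  8 to go: {0,1,3,5,6,7,8,9} 8  {1,3,4,5,6,7,8,9} 28  {2,3,4,5,6,7,8,9} 56
  if 0:z drops first: 84 orders
  if 2:x drops first: 36 orders
heap linearizations: 120

120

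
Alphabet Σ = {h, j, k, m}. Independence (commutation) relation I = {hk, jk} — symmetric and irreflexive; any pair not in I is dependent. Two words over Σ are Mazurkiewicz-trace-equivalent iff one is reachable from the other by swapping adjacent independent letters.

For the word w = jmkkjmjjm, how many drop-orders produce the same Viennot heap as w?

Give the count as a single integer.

piece 0:j — minimal
piece 1:m rests on {0:j}
piece 2:k rests on {1:m}
piece 3:k rests on {2:k}
piece 4:j rests on {1:m}
piece 5:m rests on {3:k, 4:j}
piece 6:j rests on {5:m}
piece 7:j rests on {6:j}
piece 8:m rests on {7:j}
minimal pieces: {0:j}
ways to finish when only these pieces remain (= sum over removing one remaining piece with nothing left below it):
  1 left: {8}→1
  2 left: {7,8}→1
  3 left: {6,7,8}→1
  4 left: {5,6,7,8}→1
  5 left: {3,5,6,7,8}→1  {4,5,6,7,8}→1
  6 left: {2,3,5,6,7,8}→1  {3,4,5,6,7,8}→2
  7 left: {2,3,4,5,6,7,8}→3
  placing 0:j first → 3 extensions

3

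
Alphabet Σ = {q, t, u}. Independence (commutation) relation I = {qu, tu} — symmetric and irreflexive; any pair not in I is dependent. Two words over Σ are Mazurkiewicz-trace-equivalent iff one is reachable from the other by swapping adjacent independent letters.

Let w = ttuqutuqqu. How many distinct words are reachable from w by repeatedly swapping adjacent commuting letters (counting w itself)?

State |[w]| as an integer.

210

#0=t has no predecessor
#1=t depends on [0:t]
#2=u has no predecessor
#3=q depends on [1:t]
#4=u depends on [2:u]
#5=t depends on [3:q]
#6=u depends on [4:u]
#7=q depends on [5:t]
#8=q depends on [7:q]
#9=u depends on [6:u]
sources: [0:t, 2:u]
N(rest) = Σ N(rest − s) over sources s of rest; N(one piece) = 1:
  size 1 → [8]=1  [9]=1
  size 2 → [6,9]=1  [7,8]=1  [8,9]=2
  size 3 → [4,6,9]=1  [5,7,8]=1  [6,8,9]=3  [7,8,9]=3
  size 4 → [2,4,6,9]=1  [3,5,7,8]=1  [4,6,8,9]=4  [5,7,8,9]=4  [6,7,8,9]=6
  size 5 → [1,3,5,7,8]=1  [2,4,6,8,9]=5  [3,5,7,8,9]=5  [4,6,7,8,9]=10  [5,6,7,8,9]=10
  size 6 → [0,1,3,5,7,8]=1  [1,3,5,7,8,9]=6  [2,4,6,7,8,9]=15  [3,5,6,7,8,9]=15  [4,5,6,7,8,9]=20
  size 7 → [0,1,3,5,7,8,9]=7  [1,3,5,6,7,8,9]=21  [2,4,5,6,7,8,9]=35  [3,4,5,6,7,8,9]=35
  size 8 → [0,1,3,5,6,7,8,9]=28  [1,3,4,5,6,7,8,9]=56  [2,3,4,5,6,7,8,9]=70
  first=0(t) contributes 126
  first=2(u) contributes 84
|[w]| = 210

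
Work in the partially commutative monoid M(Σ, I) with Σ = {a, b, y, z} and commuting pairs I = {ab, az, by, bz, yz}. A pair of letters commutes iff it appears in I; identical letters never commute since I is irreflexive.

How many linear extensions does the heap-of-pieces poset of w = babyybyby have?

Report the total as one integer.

0(b) covers ∅
1(a) covers ∅
2(b) covers 0:b
3(y) covers 1:a
4(y) covers 3:y
5(b) covers 2:b
6(y) covers 4:y
7(b) covers 5:b
8(y) covers 6:y
floor of heap: 0:b, 1:a
completions by unplaced set U, small U first (add the entries for U minus each lowest piece of U):
  |U|=1: {7}:1  {8}:1
  |U|=2: {5,7}:1  {6,8}:1  {7,8}:2
  |U|=3: {2,5,7}:1  {4,6,8}:1  {5,7,8}:3  {6,7,8}:3
  |U|=4: {0,2,5,7}:1  {2,5,7,8}:4  {3,4,6,8}:1  {4,6,7,8}:4  {5,6,7,8}:6
  |U|=5: {0,2,5,7,8}:5  {1,3,4,6,8}:1  {2,5,6,7,8}:10  {3,4,6,7,8}:5  {4,5,6,7,8}:10
  |U|=6: {0,2,5,6,7,8}:15  {1,3,4,6,7,8}:6  {2,4,5,6,7,8}:20  {3,4,5,6,7,8}:15
  |U|=7: {0,2,4,5,6,7,8}:35  {1,3,4,5,6,7,8}:21  {2,3,4,5,6,7,8}:35
  start at 0(b): 56
  start at 1(a): 70
sum over floor = 126

126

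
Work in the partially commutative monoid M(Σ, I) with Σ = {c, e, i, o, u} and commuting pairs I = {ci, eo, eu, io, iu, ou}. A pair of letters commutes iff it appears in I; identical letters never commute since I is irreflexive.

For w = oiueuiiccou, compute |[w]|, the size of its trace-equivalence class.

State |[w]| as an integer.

piece 0:o — minimal
piece 1:i — minimal
piece 2:u — minimal
piece 3:e rests on {1:i}
piece 4:u rests on {2:u}
piece 5:i rests on {3:e}
piece 6:i rests on {5:i}
piece 7:c rests on {0:o, 3:e, 4:u}
piece 8:c rests on {7:c}
piece 9:o rests on {8:c}
piece 10:u rests on {8:c}
minimal pieces: {0:o, 1:i, 2:u}
ways to finish when only these pieces remain (= sum over removing one remaining piece with nothing left below it):
  1 left: {6}→1  {9}→1  {10}→1
  2 left: {5,6}→1  {6,9}→2  {6,10}→2  {9,10}→2
  3 left: {5,6,9}→3  {5,6,10}→3  {6,9,10}→6  {8,9,10}→2
  4 left: {5,6,9,10}→12  {6,8,9,10}→8  {7,8,9,10}→2
  5 left: {0,7,8,9,10}→2  {4,7,8,9,10}→2  {5,6,8,9,10}→20  {6,7,8,9,10}→10
  6 left: {0,4,7,8,9,10}→4  {0,6,7,8,9,10}→12  {2,4,7,8,9,10}→2  {4,6,7,8,9,10}→12  {5,6,7,8,9,10}→30
  7 left: {0,2,4,7,8,9,10}→6  {0,4,6,7,8,9,10}→28  {0,5,6,7,8,9,10}→42  {2,4,6,7,8,9,10}→14  {3,5,6,7,8,9,10}→30  {4,5,6,7,8,9,10}→42
  8 left: {0,2,4,6,7,8,9,10}→48  {0,3,5,6,7,8,9,10}→72  {0,4,5,6,7,8,9,10}→112  {1,3,5,6,7,8,9,10}→30  {2,4,5,6,7,8,9,10}→56  {3,4,5,6,7,8,9,10}→72
  9 left: {0,1,3,5,6,7,8,9,10}→102  {0,2,4,5,6,7,8,9,10}→216  {0,3,4,5,6,7,8,9,10}→256  {1,3,4,5,6,7,8,9,10}→102  {2,3,4,5,6,7,8,9,10}→128
  placing 0:o first → 230 extensions
  placing 1:i first → 600 extensions
  placing 2:u first → 460 extensions
total linear extensions = 1290

1290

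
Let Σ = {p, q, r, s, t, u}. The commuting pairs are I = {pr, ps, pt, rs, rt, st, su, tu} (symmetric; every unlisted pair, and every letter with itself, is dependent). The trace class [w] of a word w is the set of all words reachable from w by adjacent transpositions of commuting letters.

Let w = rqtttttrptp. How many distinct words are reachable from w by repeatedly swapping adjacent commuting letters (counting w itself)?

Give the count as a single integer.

#0=r has no predecessor
#1=q depends on [0:r]
#2=t depends on [1:q]
#3=t depends on [2:t]
#4=t depends on [3:t]
#5=t depends on [4:t]
#6=t depends on [5:t]
#7=r depends on [1:q]
#8=p depends on [1:q]
#9=t depends on [6:t]
#10=p depends on [8:p]
sources: [0:r]
N(rest) = Σ N(rest − s) over sources s of rest; N(one piece) = 1:
  size 1 → [7]=1  [9]=1  [10]=1
  size 2 → [6,9]=1  [7,9]=2  [7,10]=2  [8,10]=1  [9,10]=2
  size 3 → [5,6,9]=1  [6,7,9]=3  [6,9,10]=3  [7,8,10]=3  [7,9,10]=6  [8,9,10]=3
  size 4 → [4,5,6,9]=1  [5,6,7,9]=4  [5,6,9,10]=4  [6,7,9,10]=12  [6,8,9,10]=6  [7,8,9,10]=12
  size 5 → [3,4,5,6,9]=1  [4,5,6,7,9]=5  [4,5,6,9,10]=5  [5,6,7,9,10]=20  [5,6,8,9,10]=10  [6,7,8,9,10]=30
  size 6 → [2,3,4,5,6,9]=1  [3,4,5,6,7,9]=6  [3,4,5,6,9,10]=6  [4,5,6,7,9,10]=30  [4,5,6,8,9,10]=15  [5,6,7,8,9,10]=60
  size 7 → [2,3,4,5,6,7,9]=7  [2,3,4,5,6,9,10]=7  [3,4,5,6,7,9,10]=42  [3,4,5,6,8,9,10]=21  [4,5,6,7,8,9,10]=105
  size 8 → [2,3,4,5,6,7,9,10]=56  [2,3,4,5,6,8,9,10]=28  [3,4,5,6,7,8,9,10]=168
  size 9 → [2,3,4,5,6,7,8,9,10]=252
  first=0(r) contributes 252

252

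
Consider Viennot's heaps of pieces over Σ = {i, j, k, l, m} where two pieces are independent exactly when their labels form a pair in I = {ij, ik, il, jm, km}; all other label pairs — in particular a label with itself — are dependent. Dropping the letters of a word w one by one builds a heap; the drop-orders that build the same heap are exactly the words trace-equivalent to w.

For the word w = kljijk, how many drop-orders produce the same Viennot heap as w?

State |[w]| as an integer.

#0=k has no predecessor
#1=l depends on [0:k]
#2=j depends on [1:l]
#3=i has no predecessor
#4=j depends on [2:j]
#5=k depends on [4:j]
sources: [0:k, 3:i]
N(rest) = Σ N(rest − s) over sources s of rest; N(one piece) = 1:
  size 1 → [3]=1  [5]=1
  size 2 → [3,5]=2  [4,5]=1
  size 3 → [2,4,5]=1  [3,4,5]=3
  size 4 → [1,2,4,5]=1  [2,3,4,5]=4
  first=0(k) contributes 5
  first=3(i) contributes 1
|[w]| = 6

6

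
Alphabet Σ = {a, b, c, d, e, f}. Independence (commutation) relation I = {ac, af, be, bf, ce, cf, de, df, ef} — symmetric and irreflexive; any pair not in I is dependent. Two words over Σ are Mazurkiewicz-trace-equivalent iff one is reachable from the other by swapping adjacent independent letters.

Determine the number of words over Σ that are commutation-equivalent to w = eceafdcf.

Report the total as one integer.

112

0(e) covers ∅
1(c) covers ∅
2(e) covers 0:e
3(a) covers 2:e
4(f) covers ∅
5(d) covers 1:c, 3:a
6(c) covers 5:d
7(f) covers 4:f
floor of heap: 0:e, 1:c, 4:f
completions by unplaced set U, small U first (add the entries for U minus each lowest piece of U):
  |U|=1: {6}:1  {7}:1
  |U|=2: {4,7}:1  {5,6}:1  {6,7}:2
  |U|=3: {1,5,6}:1  {3,5,6}:1  {4,6,7}:3  {5,6,7}:3
  |U|=4: {1,3,5,6}:2  {1,5,6,7}:4  {2,3,5,6}:1  {3,5,6,7}:4  {4,5,6,7}:6
  |U|=5: {0,2,3,5,6}:1  {1,2,3,5,6}:3  {1,3,5,6,7}:10  {1,4,5,6,7}:10  {2,3,5,6,7}:5  {3,4,5,6,7}:10
  |U|=6: {0,1,2,3,5,6}:4  {0,2,3,5,6,7}:6  {1,2,3,5,6,7}:18  {1,3,4,5,6,7}:30  {2,3,4,5,6,7}:15
  start at 0(e): 63
  start at 1(c): 21
  start at 4(f): 28
sum over floor = 112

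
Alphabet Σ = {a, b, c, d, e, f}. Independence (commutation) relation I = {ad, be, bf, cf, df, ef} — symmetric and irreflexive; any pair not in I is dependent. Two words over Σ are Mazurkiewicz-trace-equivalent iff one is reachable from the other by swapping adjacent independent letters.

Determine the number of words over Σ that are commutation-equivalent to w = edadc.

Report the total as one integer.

0(e) covers ∅
1(d) covers 0:e
2(a) covers 0:e
3(d) covers 1:d
4(c) covers 2:a, 3:d
floor of heap: 0:e
completions by unplaced set U, small U first (add the entries for U minus each lowest piece of U):
  |U|=1: {4}:1
  |U|=2: {2,4}:1  {3,4}:1
  |U|=3: {1,3,4}:1  {2,3,4}:2
  start at 0(e): 3

3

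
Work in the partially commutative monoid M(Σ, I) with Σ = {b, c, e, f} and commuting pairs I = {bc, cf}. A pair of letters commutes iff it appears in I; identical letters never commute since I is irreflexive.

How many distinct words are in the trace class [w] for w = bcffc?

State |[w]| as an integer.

#0=b has no predecessor
#1=c has no predecessor
#2=f depends on [0:b]
#3=f depends on [2:f]
#4=c depends on [1:c]
sources: [0:b, 1:c]
N(rest) = Σ N(rest − s) over sources s of rest; N(one piece) = 1:
  size 1 → [3]=1  [4]=1
  size 2 → [1,4]=1  [2,3]=1  [3,4]=2
  size 3 → [0,2,3]=1  [1,3,4]=3  [2,3,4]=3
  first=0(b) contributes 6
  first=1(c) contributes 4
|[w]| = 10

10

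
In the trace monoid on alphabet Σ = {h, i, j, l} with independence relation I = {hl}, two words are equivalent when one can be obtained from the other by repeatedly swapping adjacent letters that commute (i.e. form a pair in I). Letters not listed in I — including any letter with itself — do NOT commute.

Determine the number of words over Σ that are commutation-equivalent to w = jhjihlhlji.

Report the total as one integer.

6

0(j) covers ∅
1(h) covers 0:j
2(j) covers 1:h
3(i) covers 2:j
4(h) covers 3:i
5(l) covers 3:i
6(h) covers 4:h
7(l) covers 5:l
8(j) covers 6:h, 7:l
9(i) covers 8:j
floor of heap: 0:j
completions by unplaced set U, small U first (add the entries for U minus each lowest piece of U):
  |U|=1: {9}:1
  |U|=2: {8,9}:1
  |U|=3: {6,8,9}:1  {7,8,9}:1
  |U|=4: {4,6,8,9}:1  {5,7,8,9}:1  {6,7,8,9}:2
  |U|=5: {4,6,7,8,9}:3  {5,6,7,8,9}:3
  |U|=6: {4,5,6,7,8,9}:6
  |U|=7: {3,4,5,6,7,8,9}:6
  |U|=8: {2,3,4,5,6,7,8,9}:6
  start at 0(j): 6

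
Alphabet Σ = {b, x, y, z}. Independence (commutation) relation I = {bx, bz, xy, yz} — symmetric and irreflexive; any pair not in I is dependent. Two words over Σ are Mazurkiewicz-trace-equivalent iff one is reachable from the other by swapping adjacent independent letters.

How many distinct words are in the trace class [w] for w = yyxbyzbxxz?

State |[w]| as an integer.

252

0(y) covers ∅
1(y) covers 0:y
2(x) covers ∅
3(b) covers 1:y
4(y) covers 3:b
5(z) covers 2:x
6(b) covers 4:y
7(x) covers 5:z
8(x) covers 7:x
9(z) covers 8:x
floor of heap: 0:y, 2:x
completions by unplaced set U, small U first (add the entries for U minus each lowest piece of U):
  |U|=1: {6}:1  {9}:1
  |U|=2: {4,6}:1  {6,9}:2  {8,9}:1
  |U|=3: {3,4,6}:1  {4,6,9}:3  {6,8,9}:3  {7,8,9}:1
  |U|=4: {1,3,4,6}:1  {3,4,6,9}:4  {4,6,8,9}:6  {5,7,8,9}:1  {6,7,8,9}:4
  |U|=5: {0,1,3,4,6}:1  {1,3,4,6,9}:5  {2,5,7,8,9}:1  {3,4,6,8,9}:10  {4,6,7,8,9}:10  {5,6,7,8,9}:5
  |U|=6: {0,1,3,4,6,9}:6  {1,3,4,6,8,9}:15  {2,5,6,7,8,9}:6  {3,4,6,7,8,9}:20  {4,5,6,7,8,9}:15
  |U|=7: {0,1,3,4,6,8,9}:21  {1,3,4,6,7,8,9}:35  {2,4,5,6,7,8,9}:21  {3,4,5,6,7,8,9}:35
  |U|=8: {0,1,3,4,6,7,8,9}:56  {1,3,4,5,6,7,8,9}:70  {2,3,4,5,6,7,8,9}:56
  start at 0(y): 126
  start at 2(x): 126
sum over floor = 252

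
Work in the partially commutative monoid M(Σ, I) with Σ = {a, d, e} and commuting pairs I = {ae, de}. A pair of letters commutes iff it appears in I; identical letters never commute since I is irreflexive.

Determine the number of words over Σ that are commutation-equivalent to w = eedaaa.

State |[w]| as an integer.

15

#0=e has no predecessor
#1=e depends on [0:e]
#2=d has no predecessor
#3=a depends on [2:d]
#4=a depends on [3:a]
#5=a depends on [4:a]
sources: [0:e, 2:d]
N(rest) = Σ N(rest − s) over sources s of rest; N(one piece) = 1:
  size 1 → [1]=1  [5]=1
  size 2 → [0,1]=1  [1,5]=2  [4,5]=1
  size 3 → [0,1,5]=3  [1,4,5]=3  [3,4,5]=1
  size 4 → [0,1,4,5]=6  [1,3,4,5]=4  [2,3,4,5]=1
  first=0(e) contributes 5
  first=2(d) contributes 10
|[w]| = 15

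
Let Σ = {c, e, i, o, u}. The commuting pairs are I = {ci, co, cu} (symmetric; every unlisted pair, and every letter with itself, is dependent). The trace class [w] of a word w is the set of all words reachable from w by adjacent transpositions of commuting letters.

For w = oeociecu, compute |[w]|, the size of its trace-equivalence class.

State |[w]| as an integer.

6

#0=o has no predecessor
#1=e depends on [0:o]
#2=o depends on [1:e]
#3=c depends on [1:e]
#4=i depends on [2:o]
#5=e depends on [3:c, 4:i]
#6=c depends on [5:e]
#7=u depends on [5:e]
sources: [0:o]
N(rest) = Σ N(rest − s) over sources s of rest; N(one piece) = 1:
  size 1 → [6]=1  [7]=1
  size 2 → [6,7]=2
  size 3 → [5,6,7]=2
  size 4 → [3,5,6,7]=2  [4,5,6,7]=2
  size 5 → [2,4,5,6,7]=2  [3,4,5,6,7]=4
  size 6 → [2,3,4,5,6,7]=6
  first=0(o) contributes 6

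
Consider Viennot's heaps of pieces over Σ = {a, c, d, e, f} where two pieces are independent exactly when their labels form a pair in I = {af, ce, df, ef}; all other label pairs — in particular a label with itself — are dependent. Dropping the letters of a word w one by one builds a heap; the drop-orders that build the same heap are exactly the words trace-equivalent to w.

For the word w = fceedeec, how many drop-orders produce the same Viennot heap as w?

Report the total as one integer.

drop 0:f onto floor
drop 1:c onto {0:f}
drop 2:e onto floor
drop 3:e onto {2:e}
drop 4:d onto {1:c, 3:e}
drop 5:e onto {4:d}
drop 6:e onto {5:e}
drop 7:c onto {4:d}
ground layer = {0:f, 2:e}
drop-orders for the pieces not yet dropped (sum over which currently-grounded one goes next):
  1 to go: {6} 1  {7} 1
  2 to go: {5,6} 1  {6,7} 2
  3 to go: {5,6,7} 3
  4 to go: {4,5,6,7} 3
  5 to go: {1,4,5,6,7} 3  {3,4,5,6,7} 3
  6 to go: {0,1,4,5,6,7} 3  {1,3,4,5,6,7} 6  {2,3,4,5,6,7} 3
  if 0:f drops first: 9 orders
  if 2:e drops first: 9 orders
heap linearizations: 18

18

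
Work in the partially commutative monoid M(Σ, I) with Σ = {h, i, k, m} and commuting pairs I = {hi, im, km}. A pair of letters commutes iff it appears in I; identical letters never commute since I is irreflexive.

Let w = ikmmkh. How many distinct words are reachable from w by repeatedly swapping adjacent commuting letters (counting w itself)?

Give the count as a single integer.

0(i) covers ∅
1(k) covers 0:i
2(m) covers ∅
3(m) covers 2:m
4(k) covers 1:k
5(h) covers 3:m, 4:k
floor of heap: 0:i, 2:m
completions by unplaced set U, small U first (add the entries for U minus each lowest piece of U):
  |U|=1: {5}:1
  |U|=2: {3,5}:1  {4,5}:1
  |U|=3: {1,4,5}:1  {2,3,5}:1  {3,4,5}:2
  |U|=4: {0,1,4,5}:1  {1,3,4,5}:3  {2,3,4,5}:3
  start at 0(i): 6
  start at 2(m): 4
sum over floor = 10

10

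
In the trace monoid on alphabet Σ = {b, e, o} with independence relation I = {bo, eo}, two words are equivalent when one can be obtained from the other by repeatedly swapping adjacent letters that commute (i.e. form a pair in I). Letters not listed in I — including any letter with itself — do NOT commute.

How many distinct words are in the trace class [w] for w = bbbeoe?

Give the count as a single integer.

0(b) covers ∅
1(b) covers 0:b
2(b) covers 1:b
3(e) covers 2:b
4(o) covers ∅
5(e) covers 3:e
floor of heap: 0:b, 4:o
completions by unplaced set U, small U first (add the entries for U minus each lowest piece of U):
  |U|=1: {4}:1  {5}:1
  |U|=2: {3,5}:1  {4,5}:2
  |U|=3: {2,3,5}:1  {3,4,5}:3
  |U|=4: {1,2,3,5}:1  {2,3,4,5}:4
  start at 0(b): 5
  start at 4(o): 1
sum over floor = 6

6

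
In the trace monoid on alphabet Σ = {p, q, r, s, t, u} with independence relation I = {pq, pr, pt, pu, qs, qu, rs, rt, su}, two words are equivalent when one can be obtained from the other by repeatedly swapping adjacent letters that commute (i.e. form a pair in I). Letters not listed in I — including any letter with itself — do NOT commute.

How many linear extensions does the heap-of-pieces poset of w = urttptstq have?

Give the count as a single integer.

34

drop 0:u onto floor
drop 1:r onto {0:u}
drop 2:t onto {0:u}
drop 3:t onto {2:t}
drop 4:p onto floor
drop 5:t onto {3:t}
drop 6:s onto {4:p, 5:t}
drop 7:t onto {6:s}
drop 8:q onto {1:r, 7:t}
ground layer = {0:u, 4:p}
drop-orders for the pieces not yet dropped (sum over which currently-grounded one goes next):
  1 to go: {8} 1
  2 to go: {1,8} 1  {7,8} 1
  3 to go: {1,7,8} 2  {6,7,8} 1
  4 to go: {1,6,7,8} 3  {4,6,7,8} 1  {5,6,7,8} 1
  5 to go: {1,4,6,7,8} 4  {1,5,6,7,8} 4  {3,5,6,7,8} 1  {4,5,6,7,8} 2
  6 to go: {1,3,5,6,7,8} 5  {1,4,5,6,7,8} 10  {2,3,5,6,7,8} 1  {3,4,5,6,7,8} 3
  7 to go: {1,2,3,5,6,7,8} 6  {1,3,4,5,6,7,8} 18  {2,3,4,5,6,7,8} 4
  if 0:u drops first: 28 orders
  if 4:p drops first: 6 orders
heap linearizations: 34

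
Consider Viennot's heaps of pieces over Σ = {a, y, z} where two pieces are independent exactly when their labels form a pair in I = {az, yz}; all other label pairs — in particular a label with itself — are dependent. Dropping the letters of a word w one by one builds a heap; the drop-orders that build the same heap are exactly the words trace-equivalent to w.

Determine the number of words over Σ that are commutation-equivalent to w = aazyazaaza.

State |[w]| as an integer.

0(a) covers ∅
1(a) covers 0:a
2(z) covers ∅
3(y) covers 1:a
4(a) covers 3:y
5(z) covers 2:z
6(a) covers 4:a
7(a) covers 6:a
8(z) covers 5:z
9(a) covers 7:a
floor of heap: 0:a, 2:z
completions by unplaced set U, small U first (add the entries for U minus each lowest piece of U):
  |U|=1: {8}:1  {9}:1
  |U|=2: {5,8}:1  {7,9}:1  {8,9}:2
  |U|=3: {2,5,8}:1  {5,8,9}:3  {6,7,9}:1  {7,8,9}:3
  |U|=4: {2,5,8,9}:4  {4,6,7,9}:1  {5,7,8,9}:6  {6,7,8,9}:4
  |U|=5: {2,5,7,8,9}:10  {3,4,6,7,9}:1  {4,6,7,8,9}:5  {5,6,7,8,9}:10
  |U|=6: {1,3,4,6,7,9}:1  {2,5,6,7,8,9}:20  {3,4,6,7,8,9}:6  {4,5,6,7,8,9}:15
  |U|=7: {0,1,3,4,6,7,9}:1  {1,3,4,6,7,8,9}:7  {2,4,5,6,7,8,9}:35  {3,4,5,6,7,8,9}:21
  |U|=8: {0,1,3,4,6,7,8,9}:8  {1,3,4,5,6,7,8,9}:28  {2,3,4,5,6,7,8,9}:56
  start at 0(a): 84
  start at 2(z): 36
sum over floor = 120

120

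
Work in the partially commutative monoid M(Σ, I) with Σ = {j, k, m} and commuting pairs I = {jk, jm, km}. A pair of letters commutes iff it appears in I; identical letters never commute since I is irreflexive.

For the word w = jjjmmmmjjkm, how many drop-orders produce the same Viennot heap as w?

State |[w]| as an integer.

2772

drop 0:j onto floor
drop 1:j onto {0:j}
drop 2:j onto {1:j}
drop 3:m onto floor
drop 4:m onto {3:m}
drop 5:m onto {4:m}
drop 6:m onto {5:m}
drop 7:j onto {2:j}
drop 8:j onto {7:j}
drop 9:k onto floor
drop 10:m onto {6:m}
ground layer = {0:j, 3:m, 9:k}
drop-orders for the pieces not yet dropped (sum over which currently-grounded one goes next):
  1 to go: {8} 1  {9} 1  {10} 1
  2 to go: {6,10} 1  {7,8} 1  {8,9} 2  {8,10} 2  {9,10} 2
  3 to go: {2,7,8} 1  {5,6,10} 1  {6,8,10} 3  {6,9,10} 3  {7,8,9} 3  {7,8,10} 3  {8,9,10} 6
  4 to go: {1,2,7,8} 1  {2,7,8,9} 4  {2,7,8,10} 4  {4,5,6,10} 1  {5,6,8,10} 4  {5,6,9,10} 4  {6,7,8,10} 6  {6,8,9,10} 12  {7,8,9,10} 12
  5 to go: {0,1,2,7,8} 1  {1,2,7,8,9} 5  {1,2,7,8,10} 5  {2,6,7,8,10} 10  {2,7,8,9,10} 20  {3,4,5,6,10} 1  {4,5,6,8,10} 5  {4,5,6,9,10} 5  {5,6,7,8,10} 10  {5,6,8,9,10} 20  {6,7,8,9,10} 30
  6 to go: {0,1,2,7,8,9} 6  {0,1,2,7,8,10} 6  {1,2,6,7,8,10} 15  {1,2,7,8,9,10} 30  {2,5,6,7,8,10} 20  {2,6,7,8,9,10} 60  {3,4,5,6,8,10} 6  {3,4,5,6,9,10} 6  {4,5,6,7,8,10} 15  {4,5,6,8,9,10} 30  {5,6,7,8,9,10} 60
  7 to go: {0,1,2,6,7,8,10} 21  {0,1,2,7,8,9,10} 42  {1,2,5,6,7,8,10} 35  {1,2,6,7,8,9,10} 105  {2,4,5,6,7,8,10} 35  {2,5,6,7,8,9,10} 140  {3,4,5,6,7,8,10} 21  {3,4,5,6,8,9,10} 42  {4,5,6,7,8,9,10} 105
  8 to go: {0,1,2,5,6,7,8,10} 56  {0,1,2,6,7,8,9,10} 168  {1,2,4,5,6,7,8,10} 70  {1,2,5,6,7,8,9,10} 280  {2,3,4,5,6,7,8,10} 56  {2,4,5,6,7,8,9,10} 280  {3,4,5,6,7,8,9,10} 168
  9 to go: {0,1,2,4,5,6,7,8,10} 126  {0,1,2,5,6,7,8,9,10} 504  {1,2,3,4,5,6,7,8,10} 126  {1,2,4,5,6,7,8,9,10} 630  {2,3,4,5,6,7,8,9,10} 504
  if 0:j drops first: 1260 orders
  if 3:m drops first: 1260 orders
  if 9:k drops first: 252 orders
heap linearizations: 2772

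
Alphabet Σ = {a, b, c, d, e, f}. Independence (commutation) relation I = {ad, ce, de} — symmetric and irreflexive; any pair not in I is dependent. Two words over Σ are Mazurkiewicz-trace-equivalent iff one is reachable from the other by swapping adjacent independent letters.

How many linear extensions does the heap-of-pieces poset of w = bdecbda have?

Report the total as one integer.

6

0(b) covers ∅
1(d) covers 0:b
2(e) covers 0:b
3(c) covers 1:d
4(b) covers 2:e, 3:c
5(d) covers 4:b
6(a) covers 4:b
floor of heap: 0:b
completions by unplaced set U, small U first (add the entries for U minus each lowest piece of U):
  |U|=1: {5}:1  {6}:1
  |U|=2: {5,6}:2
  |U|=3: {4,5,6}:2
  |U|=4: {2,4,5,6}:2  {3,4,5,6}:2
  |U|=5: {1,3,4,5,6}:2  {2,3,4,5,6}:4
  start at 0(b): 6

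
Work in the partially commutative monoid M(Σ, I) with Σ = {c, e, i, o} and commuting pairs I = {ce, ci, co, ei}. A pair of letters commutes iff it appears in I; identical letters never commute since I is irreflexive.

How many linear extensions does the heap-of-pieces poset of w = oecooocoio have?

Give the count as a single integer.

45

#0=o has no predecessor
#1=e depends on [0:o]
#2=c has no predecessor
#3=o depends on [1:e]
#4=o depends on [3:o]
#5=o depends on [4:o]
#6=c depends on [2:c]
#7=o depends on [5:o]
#8=i depends on [7:o]
#9=o depends on [8:i]
sources: [0:o, 2:c]
N(rest) = Σ N(rest − s) over sources s of rest; N(one piece) = 1:
  size 1 → [6]=1  [9]=1
  size 2 → [2,6]=1  [6,9]=2  [8,9]=1
  size 3 → [2,6,9]=3  [6,8,9]=3  [7,8,9]=1
  size 4 → [2,6,8,9]=6  [5,7,8,9]=1  [6,7,8,9]=4
  size 5 → [2,6,7,8,9]=10  [4,5,7,8,9]=1  [5,6,7,8,9]=5
  size 6 → [2,5,6,7,8,9]=15  [3,4,5,7,8,9]=1  [4,5,6,7,8,9]=6
  size 7 → [1,3,4,5,7,8,9]=1  [2,4,5,6,7,8,9]=21  [3,4,5,6,7,8,9]=7
  size 8 → [0,1,3,4,5,7,8,9]=1  [1,3,4,5,6,7,8,9]=8  [2,3,4,5,6,7,8,9]=28
  first=0(o) contributes 36
  first=2(c) contributes 9
|[w]| = 45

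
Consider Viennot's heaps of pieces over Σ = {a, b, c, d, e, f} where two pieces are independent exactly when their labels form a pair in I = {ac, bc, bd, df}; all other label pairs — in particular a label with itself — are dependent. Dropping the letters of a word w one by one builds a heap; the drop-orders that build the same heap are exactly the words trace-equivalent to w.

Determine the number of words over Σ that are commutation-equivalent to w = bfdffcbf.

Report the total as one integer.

11

drop 0:b onto floor
drop 1:f onto {0:b}
drop 2:d onto floor
drop 3:f onto {1:f}
drop 4:f onto {3:f}
drop 5:c onto {2:d, 4:f}
drop 6:b onto {4:f}
drop 7:f onto {5:c, 6:b}
ground layer = {0:b, 2:d}
drop-orders for the pieces not yet dropped (sum over which currently-grounded one goes next):
  1 to go: {7} 1
  2 to go: {5,7} 1  {6,7} 1
  3 to go: {2,5,7} 1  {5,6,7} 2
  4 to go: {2,5,6,7} 3  {4,5,6,7} 2
  5 to go: {2,4,5,6,7} 5  {3,4,5,6,7} 2
  6 to go: {1,3,4,5,6,7} 2  {2,3,4,5,6,7} 7
  if 0:b drops first: 9 orders
  if 2:d drops first: 2 orders
heap linearizations: 11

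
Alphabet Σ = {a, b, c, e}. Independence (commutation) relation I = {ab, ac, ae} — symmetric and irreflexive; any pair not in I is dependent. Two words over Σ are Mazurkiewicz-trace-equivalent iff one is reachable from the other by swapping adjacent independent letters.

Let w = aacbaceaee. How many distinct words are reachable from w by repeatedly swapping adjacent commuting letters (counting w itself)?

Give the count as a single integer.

#0=a has no predecessor
#1=a depends on [0:a]
#2=c has no predecessor
#3=b depends on [2:c]
#4=a depends on [1:a]
#5=c depends on [3:b]
#6=e depends on [5:c]
#7=a depends on [4:a]
#8=e depends on [6:e]
#9=e depends on [8:e]
sources: [0:a, 2:c]
N(rest) = Σ N(rest − s) over sources s of rest; N(one piece) = 1:
  size 1 → [7]=1  [9]=1
  size 2 → [4,7]=1  [7,9]=2  [8,9]=1
  size 3 → [1,4,7]=1  [4,7,9]=3  [6,8,9]=1  [7,8,9]=3
  size 4 → [0,1,4,7]=1  [1,4,7,9]=4  [4,7,8,9]=6  [5,6,8,9]=1  [6,7,8,9]=4
  size 5 → [0,1,4,7,9]=5  [1,4,7,8,9]=10  [3,5,6,8,9]=1  [4,6,7,8,9]=10  [5,6,7,8,9]=5
  size 6 → [0,1,4,7,8,9]=15  [1,4,6,7,8,9]=20  [2,3,5,6,8,9]=1  [3,5,6,7,8,9]=6  [4,5,6,7,8,9]=15
  size 7 → [0,1,4,6,7,8,9]=35  [1,4,5,6,7,8,9]=35  [2,3,5,6,7,8,9]=7  [3,4,5,6,7,8,9]=21
  size 8 → [0,1,4,5,6,7,8,9]=70  [1,3,4,5,6,7,8,9]=56  [2,3,4,5,6,7,8,9]=28
  first=0(a) contributes 84
  first=2(c) contributes 126
|[w]| = 210

210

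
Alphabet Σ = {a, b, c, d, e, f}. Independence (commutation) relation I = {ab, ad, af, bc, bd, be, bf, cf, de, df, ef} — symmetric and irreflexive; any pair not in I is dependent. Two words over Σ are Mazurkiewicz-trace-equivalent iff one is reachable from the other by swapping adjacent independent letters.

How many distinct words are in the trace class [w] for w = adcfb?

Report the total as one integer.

40

0(a) covers ∅
1(d) covers ∅
2(c) covers 0:a, 1:d
3(f) covers ∅
4(b) covers ∅
floor of heap: 0:a, 1:d, 3:f, 4:b
completions by unplaced set U, small U first (add the entries for U minus each lowest piece of U):
  |U|=1: {2}:1  {3}:1  {4}:1
  |U|=2: {0,2}:1  {1,2}:1  {2,3}:2  {2,4}:2  {3,4}:2
  |U|=3: {0,1,2}:2  {0,2,3}:3  {0,2,4}:3  {1,2,3}:3  {1,2,4}:3  {2,3,4}:6
  start at 0(a): 12
  start at 1(d): 12
  start at 3(f): 8
  start at 4(b): 8
sum over floor = 40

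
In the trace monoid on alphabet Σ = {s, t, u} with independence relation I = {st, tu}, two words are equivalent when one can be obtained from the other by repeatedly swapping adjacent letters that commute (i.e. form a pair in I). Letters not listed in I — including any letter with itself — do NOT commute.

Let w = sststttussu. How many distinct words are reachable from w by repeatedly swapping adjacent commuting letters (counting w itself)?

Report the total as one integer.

330

#0=s has no predecessor
#1=s depends on [0:s]
#2=t has no predecessor
#3=s depends on [1:s]
#4=t depends on [2:t]
#5=t depends on [4:t]
#6=t depends on [5:t]
#7=u depends on [3:s]
#8=s depends on [7:u]
#9=s depends on [8:s]
#10=u depends on [9:s]
sources: [0:s, 2:t]
N(rest) = Σ N(rest − s) over sources s of rest; N(one piece) = 1:
  size 1 → [6]=1  [10]=1
  size 2 → [5,6]=1  [6,10]=2  [9,10]=1
  size 3 → [4,5,6]=1  [5,6,10]=3  [6,9,10]=3  [8,9,10]=1
  size 4 → [2,4,5,6]=1  [4,5,6,10]=4  [5,6,9,10]=6  [6,8,9,10]=4  [7,8,9,10]=1
  size 5 → [2,4,5,6,10]=5  [3,7,8,9,10]=1  [4,5,6,9,10]=10  [5,6,8,9,10]=10  [6,7,8,9,10]=5
  size 6 → [1,3,7,8,9,10]=1  [2,4,5,6,9,10]=15  [3,6,7,8,9,10]=6  [4,5,6,8,9,10]=20  [5,6,7,8,9,10]=15
  size 7 → [0,1,3,7,8,9,10]=1  [1,3,6,7,8,9,10]=7  [2,4,5,6,8,9,10]=35  [3,5,6,7,8,9,10]=21  [4,5,6,7,8,9,10]=35
  size 8 → [0,1,3,6,7,8,9,10]=8  [1,3,5,6,7,8,9,10]=28  [2,4,5,6,7,8,9,10]=70  [3,4,5,6,7,8,9,10]=56
  size 9 → [0,1,3,5,6,7,8,9,10]=36  [1,3,4,5,6,7,8,9,10]=84  [2,3,4,5,6,7,8,9,10]=126
  first=0(s) contributes 210
  first=2(t) contributes 120
|[w]| = 330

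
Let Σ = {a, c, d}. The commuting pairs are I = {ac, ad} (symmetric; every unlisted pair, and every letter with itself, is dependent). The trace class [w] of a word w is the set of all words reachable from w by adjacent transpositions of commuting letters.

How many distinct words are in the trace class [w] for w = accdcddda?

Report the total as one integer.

36

drop 0:a onto floor
drop 1:c onto floor
drop 2:c onto {1:c}
drop 3:d onto {2:c}
drop 4:c onto {3:d}
drop 5:d onto {4:c}
drop 6:d onto {5:d}
drop 7:d onto {6:d}
drop 8:a onto {0:a}
ground layer = {0:a, 1:c}
drop-orders for the pieces not yet dropped (sum over which currently-grounded one goes next):
  1 to go: {7} 1  {8} 1
  2 to go: {0,8} 1  {6,7} 1  {7,8} 2
  3 to go: {0,7,8} 3  {5,6,7} 1  {6,7,8} 3
  4 to go: {0,6,7,8} 6  {4,5,6,7} 1  {5,6,7,8} 4
  5 to go: {0,5,6,7,8} 10  {3,4,5,6,7} 1  {4,5,6,7,8} 5
  6 to go: {0,4,5,6,7,8} 15  {2,3,4,5,6,7} 1  {3,4,5,6,7,8} 6
  7 to go: {0,3,4,5,6,7,8} 21  {1,2,3,4,5,6,7} 1  {2,3,4,5,6,7,8} 7
  if 0:a drops first: 8 orders
  if 1:c drops first: 28 orders
heap linearizations: 36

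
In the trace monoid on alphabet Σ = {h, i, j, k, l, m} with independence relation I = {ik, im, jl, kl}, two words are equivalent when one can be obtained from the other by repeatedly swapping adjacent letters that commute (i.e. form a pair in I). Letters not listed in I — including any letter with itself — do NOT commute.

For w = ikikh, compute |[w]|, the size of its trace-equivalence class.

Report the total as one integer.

6

0(i) covers ∅
1(k) covers ∅
2(i) covers 0:i
3(k) covers 1:k
4(h) covers 2:i, 3:k
floor of heap: 0:i, 1:k
completions by unplaced set U, small U first (add the entries for U minus each lowest piece of U):
  |U|=1: {4}:1
  |U|=2: {2,4}:1  {3,4}:1
  |U|=3: {0,2,4}:1  {1,3,4}:1  {2,3,4}:2
  start at 0(i): 3
  start at 1(k): 3
sum over floor = 6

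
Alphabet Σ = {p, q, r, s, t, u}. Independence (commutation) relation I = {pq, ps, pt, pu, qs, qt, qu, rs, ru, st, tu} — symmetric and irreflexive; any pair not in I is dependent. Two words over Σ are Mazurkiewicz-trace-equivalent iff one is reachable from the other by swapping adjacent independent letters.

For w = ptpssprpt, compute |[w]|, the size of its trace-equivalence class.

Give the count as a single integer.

288

drop 0:p onto floor
drop 1:t onto floor
drop 2:p onto {0:p}
drop 3:s onto floor
drop 4:s onto {3:s}
drop 5:p onto {2:p}
drop 6:r onto {1:t, 5:p}
drop 7:p onto {6:r}
drop 8:t onto {6:r}
ground layer = {0:p, 1:t, 3:s}
drop-orders for the pieces not yet dropped (sum over which currently-grounded one goes next):
  1 to go: {4} 1  {7} 1  {8} 1
  2 to go: {3,4} 1  {4,7} 2  {4,8} 2  {7,8} 2
  3 to go: {3,4,7} 3  {3,4,8} 3  {4,7,8} 6  {6,7,8} 2
  4 to go: {1,6,7,8} 2  {3,4,7,8} 12  {4,6,7,8} 8  {5,6,7,8} 2
  5 to go: {1,4,6,7,8} 10  {1,5,6,7,8} 4  {2,5,6,7,8} 2  {3,4,6,7,8} 20  {4,5,6,7,8} 10
  6 to go: {0,2,5,6,7,8} 2  {1,2,5,6,7,8} 6  {1,3,4,6,7,8} 30  {1,4,5,6,7,8} 24  {2,4,5,6,7,8} 12  {3,4,5,6,7,8} 30
  7 to go: {0,1,2,5,6,7,8} 8  {0,2,4,5,6,7,8} 14  {1,2,4,5,6,7,8} 42  {1,3,4,5,6,7,8} 84  {2,3,4,5,6,7,8} 42
  if 0:p drops first: 168 orders
  if 1:t drops first: 56 orders
  if 3:s drops first: 64 orders
heap linearizations: 288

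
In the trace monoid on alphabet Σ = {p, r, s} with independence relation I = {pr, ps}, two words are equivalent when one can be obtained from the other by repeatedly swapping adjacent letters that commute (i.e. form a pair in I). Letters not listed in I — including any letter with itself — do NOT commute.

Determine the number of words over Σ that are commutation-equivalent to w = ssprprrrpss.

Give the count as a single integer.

piece 0:s — minimal
piece 1:s rests on {0:s}
piece 2:p — minimal
piece 3:r rests on {1:s}
piece 4:p rests on {2:p}
piece 5:r rests on {3:r}
piece 6:r rests on {5:r}
piece 7:r rests on {6:r}
piece 8:p rests on {4:p}
piece 9:s rests on {7:r}
piece 10:s rests on {9:s}
minimal pieces: {0:s, 2:p}
ways to finish when only these pieces remain (= sum over removing one remaining piece with nothing left below it):
  1 left: {8}→1  {10}→1
  2 left: {4,8}→1  {8,10}→2  {9,10}→1
  3 left: {2,4,8}→1  {4,8,10}→3  {7,9,10}→1  {8,9,10}→3
  4 left: {2,4,8,10}→4  {4,8,9,10}→6  {6,7,9,10}→1  {7,8,9,10}→4
  5 left: {2,4,8,9,10}→10  {4,7,8,9,10}→10  {5,6,7,9,10}→1  {6,7,8,9,10}→5
  6 left: {2,4,7,8,9,10}→20  {3,5,6,7,9,10}→1  {4,6,7,8,9,10}→15  {5,6,7,8,9,10}→6
  7 left: {1,3,5,6,7,9,10}→1  {2,4,6,7,8,9,10}→35  {3,5,6,7,8,9,10}→7  {4,5,6,7,8,9,10}→21
  8 left: {0,1,3,5,6,7,9,10}→1  {1,3,5,6,7,8,9,10}→8  {2,4,5,6,7,8,9,10}→56  {3,4,5,6,7,8,9,10}→28
  9 left: {0,1,3,5,6,7,8,9,10}→9  {1,3,4,5,6,7,8,9,10}→36  {2,3,4,5,6,7,8,9,10}→84
  placing 0:s first → 120 extensions
  placing 2:p first → 45 extensions
total linear extensions = 165

165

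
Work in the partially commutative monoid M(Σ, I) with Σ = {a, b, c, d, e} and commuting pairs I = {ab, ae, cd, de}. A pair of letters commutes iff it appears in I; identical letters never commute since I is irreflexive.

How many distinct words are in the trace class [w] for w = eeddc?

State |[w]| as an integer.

10

piece 0:e — minimal
piece 1:e rests on {0:e}
piece 2:d — minimal
piece 3:d rests on {2:d}
piece 4:c rests on {1:e}
minimal pieces: {0:e, 2:d}
ways to finish when only these pieces remain (= sum over removing one remaining piece with nothing left below it):
  1 left: {3}→1  {4}→1
  2 left: {1,4}→1  {2,3}→1  {3,4}→2
  3 left: {0,1,4}→1  {1,3,4}→3  {2,3,4}→3
  placing 0:e first → 6 extensions
  placing 2:d first → 4 extensions
total linear extensions = 10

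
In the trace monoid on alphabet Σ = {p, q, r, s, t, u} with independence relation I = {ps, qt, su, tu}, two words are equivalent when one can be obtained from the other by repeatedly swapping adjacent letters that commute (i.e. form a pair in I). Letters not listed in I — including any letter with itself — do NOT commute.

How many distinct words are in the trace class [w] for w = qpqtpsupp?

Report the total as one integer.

0(q) covers ∅
1(p) covers 0:q
2(q) covers 1:p
3(t) covers 1:p
4(p) covers 2:q, 3:t
5(s) covers 2:q, 3:t
6(u) covers 4:p
7(p) covers 6:u
8(p) covers 7:p
floor of heap: 0:q
completions by unplaced set U, small U first (add the entries for U minus each lowest piece of U):
  |U|=1: {5}:1  {8}:1
  |U|=2: {5,8}:2  {7,8}:1
  |U|=3: {5,7,8}:3  {6,7,8}:1
  |U|=4: {4,6,7,8}:1  {5,6,7,8}:4
  |U|=5: {4,5,6,7,8}:5
  |U|=6: {2,4,5,6,7,8}:5  {3,4,5,6,7,8}:5
  |U|=7: {2,3,4,5,6,7,8}:10
  start at 0(q): 10

10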